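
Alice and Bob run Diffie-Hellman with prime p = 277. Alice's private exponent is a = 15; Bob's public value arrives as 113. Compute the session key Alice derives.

Shared key K = 113^15 mod 277.
113^1 ≡ 113 (mod 277)
113^2 = (113^1)^2 ≡ 113^2 = 12769 ≡ 27 (mod 277)
113^4 = (113^2)^2 ≡ 27^2 = 729 ≡ 175 (mod 277)
113^8 = (113^4)^2 ≡ 175^2 = 30625 ≡ 155 (mod 277)
113^15 = 113^8 · 113^4 · 113^2 · 113^1 ≡ 155 · 175 · 27 · 113 ≡ 193 (mod 277).

193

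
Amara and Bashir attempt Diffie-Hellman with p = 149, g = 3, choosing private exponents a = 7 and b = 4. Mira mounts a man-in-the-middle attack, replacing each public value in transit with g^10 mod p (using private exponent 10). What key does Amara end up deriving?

103

Amara receives Mira's public value M = 3^10 mod 149 instead of the honest one.
3^1 ≡ 3 (mod 149)
3^2 = (3^1)^2 ≡ 3^2 = 9 ≡ 9 (mod 149)
3^4 = (3^2)^2 ≡ 9^2 = 81 ≡ 81 (mod 149)
3^8 = (3^4)^2 ≡ 81^2 = 6561 ≡ 5 (mod 149)
3^10 = 3^8 · 3^2 ≡ 5 · 9 ≡ 45 (mod 149).
So M = 45. Amara computes K = M^7 mod 149.
45^1 ≡ 45 (mod 149)
45^2 = (45^1)^2 ≡ 45^2 = 2025 ≡ 88 (mod 149)
45^4 = (45^2)^2 ≡ 88^2 = 7744 ≡ 145 (mod 149)
45^7 = 45^4 · 45^2 · 45^1 ≡ 145 · 88 · 45 ≡ 103 (mod 149).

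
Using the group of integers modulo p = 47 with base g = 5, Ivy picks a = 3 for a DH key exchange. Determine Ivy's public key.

Public value = 5^3 mod 47.
5^1 ≡ 5 (mod 47)
5^2 = (5^1)^2 ≡ 5^2 = 25 ≡ 25 (mod 47)
5^3 = 5^2 · 5^1 ≡ 25 · 5 ≡ 31 (mod 47).

31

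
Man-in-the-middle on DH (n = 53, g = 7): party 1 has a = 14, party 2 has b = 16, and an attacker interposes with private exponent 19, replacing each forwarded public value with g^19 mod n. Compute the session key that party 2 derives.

47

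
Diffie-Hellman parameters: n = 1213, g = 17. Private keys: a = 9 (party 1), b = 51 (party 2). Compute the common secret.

945

Party 2 sends B = g^b mod n = 17^51 mod 1213.
17^1 ≡ 17 (mod 1213)
17^2 = (17^1)^2 ≡ 17^2 = 289 ≡ 289 (mod 1213)
17^4 = (17^2)^2 ≡ 289^2 = 83521 ≡ 1037 (mod 1213)
17^8 = (17^4)^2 ≡ 1037^2 = 1075369 ≡ 651 (mod 1213)
17^16 = (17^8)^2 ≡ 651^2 = 423801 ≡ 464 (mod 1213)
17^32 = (17^16)^2 ≡ 464^2 = 215296 ≡ 595 (mod 1213)
17^51 = 17^32 · 17^16 · 17^2 · 17^1 ≡ 595 · 464 · 289 · 17 ≡ 801 (mod 1213).
So B = 801. Party 1 then computes K = B^a mod n = 801^9 mod 1213.
801^1 ≡ 801 (mod 1213)
801^2 = (801^1)^2 ≡ 801^2 = 641601 ≡ 1137 (mod 1213)
801^4 = (801^2)^2 ≡ 1137^2 = 1292769 ≡ 924 (mod 1213)
801^8 = (801^4)^2 ≡ 924^2 = 853776 ≡ 1037 (mod 1213)
801^9 = 801^8 · 801^1 ≡ 1037 · 801 ≡ 945 (mod 1213).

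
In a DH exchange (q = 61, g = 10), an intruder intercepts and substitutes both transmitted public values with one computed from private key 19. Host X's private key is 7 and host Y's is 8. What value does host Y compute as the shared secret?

Host Y receives an intruder's public value M = 10^19 mod 61 instead of the honest one.
10^1 ≡ 10 (mod 61)
10^2 = (10^1)^2 ≡ 10^2 = 100 ≡ 39 (mod 61)
10^4 = (10^2)^2 ≡ 39^2 = 1521 ≡ 57 (mod 61)
10^8 = (10^4)^2 ≡ 57^2 = 3249 ≡ 16 (mod 61)
10^16 = (10^8)^2 ≡ 16^2 = 256 ≡ 12 (mod 61)
10^19 = 10^16 · 10^2 · 10^1 ≡ 12 · 39 · 10 ≡ 44 (mod 61).
So M = 44. Host Y computes K = M^8 mod 61.
44^1 ≡ 44 (mod 61)
44^2 = (44^1)^2 ≡ 44^2 = 1936 ≡ 45 (mod 61)
44^4 = (44^2)^2 ≡ 45^2 = 2025 ≡ 12 (mod 61)
44^8 = (44^4)^2 ≡ 12^2 = 144 ≡ 22 (mod 61)

22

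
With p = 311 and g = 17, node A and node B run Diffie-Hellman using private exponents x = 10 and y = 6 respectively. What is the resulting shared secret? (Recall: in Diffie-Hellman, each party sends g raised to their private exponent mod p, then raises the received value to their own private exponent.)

Node B sends B = g^y mod p = 17^6 mod 311.
17^1 ≡ 17 (mod 311)
17^2 = (17^1)^2 ≡ 17^2 = 289 ≡ 289 (mod 311)
17^4 = (17^2)^2 ≡ 289^2 = 83521 ≡ 173 (mod 311)
17^6 = 17^4 · 17^2 ≡ 173 · 289 ≡ 237 (mod 311).
So B = 237. Node A then computes K = B^x mod p = 237^10 mod 311.
237^1 ≡ 237 (mod 311)
237^2 = (237^1)^2 ≡ 237^2 = 56169 ≡ 189 (mod 311)
237^4 = (237^2)^2 ≡ 189^2 = 35721 ≡ 267 (mod 311)
237^8 = (237^4)^2 ≡ 267^2 = 71289 ≡ 70 (mod 311)
237^10 = 237^8 · 237^2 ≡ 70 · 189 ≡ 168 (mod 311).

168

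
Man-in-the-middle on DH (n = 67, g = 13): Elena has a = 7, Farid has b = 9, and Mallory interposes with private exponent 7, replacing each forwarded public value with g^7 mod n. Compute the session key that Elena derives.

61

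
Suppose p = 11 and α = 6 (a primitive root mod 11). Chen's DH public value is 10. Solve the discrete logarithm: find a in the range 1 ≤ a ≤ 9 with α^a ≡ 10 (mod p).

5

Try successive powers of 6 modulo 11:
6^1 ≡ 6
6^2 ≡ 3
6^3 ≡ 7
6^4 ≡ 9
6^5 ≡ 10
Found: a = 5.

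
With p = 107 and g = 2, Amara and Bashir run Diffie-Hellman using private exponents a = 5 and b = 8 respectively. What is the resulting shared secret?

41

Amara sends A = g^a mod p = 2^5 mod 107.
2^1 ≡ 2 (mod 107)
2^2 = (2^1)^2 ≡ 2^2 = 4 ≡ 4 (mod 107)
2^4 = (2^2)^2 ≡ 4^2 = 16 ≡ 16 (mod 107)
2^5 = 2^4 · 2^1 ≡ 16 · 2 ≡ 32 (mod 107).
So A = 32. Bashir then computes K = A^b mod p = 32^8 mod 107.
32^1 ≡ 32 (mod 107)
32^2 = (32^1)^2 ≡ 32^2 = 1024 ≡ 61 (mod 107)
32^4 = (32^2)^2 ≡ 61^2 = 3721 ≡ 83 (mod 107)
32^8 = (32^4)^2 ≡ 83^2 = 6889 ≡ 41 (mod 107)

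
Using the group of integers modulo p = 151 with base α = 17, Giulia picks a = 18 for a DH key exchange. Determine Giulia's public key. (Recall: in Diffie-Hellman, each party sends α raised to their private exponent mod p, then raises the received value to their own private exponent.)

Public value = 17^18 mod 151.
17^1 ≡ 17 (mod 151)
17^2 = (17^1)^2 ≡ 17^2 = 289 ≡ 138 (mod 151)
17^4 = (17^2)^2 ≡ 138^2 = 19044 ≡ 18 (mod 151)
17^8 = (17^4)^2 ≡ 18^2 = 324 ≡ 22 (mod 151)
17^16 = (17^8)^2 ≡ 22^2 = 484 ≡ 31 (mod 151)
17^18 = 17^16 · 17^2 ≡ 31 · 138 ≡ 50 (mod 151).

50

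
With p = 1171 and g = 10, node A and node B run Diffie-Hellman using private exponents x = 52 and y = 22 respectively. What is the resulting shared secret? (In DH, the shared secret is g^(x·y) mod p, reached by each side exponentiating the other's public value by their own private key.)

14

Node A sends A = g^x mod p = 10^52 mod 1171.
10^1 ≡ 10 (mod 1171)
10^2 = (10^1)^2 ≡ 10^2 = 100 ≡ 100 (mod 1171)
10^4 = (10^2)^2 ≡ 100^2 = 10000 ≡ 632 (mod 1171)
10^8 = (10^4)^2 ≡ 632^2 = 399424 ≡ 113 (mod 1171)
10^16 = (10^8)^2 ≡ 113^2 = 12769 ≡ 1059 (mod 1171)
10^32 = (10^16)^2 ≡ 1059^2 = 1121481 ≡ 834 (mod 1171)
10^52 = 10^32 · 10^16 · 10^4 ≡ 834 · 1059 · 632 ≡ 938 (mod 1171).
So A = 938. Node B then computes K = A^y mod p = 938^22 mod 1171.
938^1 ≡ 938 (mod 1171)
938^2 = (938^1)^2 ≡ 938^2 = 879844 ≡ 423 (mod 1171)
938^4 = (938^2)^2 ≡ 423^2 = 178929 ≡ 937 (mod 1171)
938^8 = (938^4)^2 ≡ 937^2 = 877969 ≡ 890 (mod 1171)
938^16 = (938^8)^2 ≡ 890^2 = 792100 ≡ 504 (mod 1171)
938^22 = 938^16 · 938^4 · 938^2 ≡ 504 · 937 · 423 ≡ 14 (mod 1171).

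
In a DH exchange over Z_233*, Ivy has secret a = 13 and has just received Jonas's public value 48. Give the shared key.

Shared key K = 48^13 mod 233.
48^1 ≡ 48 (mod 233)
48^2 = (48^1)^2 ≡ 48^2 = 2304 ≡ 207 (mod 233)
48^4 = (48^2)^2 ≡ 207^2 = 42849 ≡ 210 (mod 233)
48^8 = (48^4)^2 ≡ 210^2 = 44100 ≡ 63 (mod 233)
48^13 = 48^8 · 48^4 · 48^1 ≡ 63 · 210 · 48 ≡ 115 (mod 233).

115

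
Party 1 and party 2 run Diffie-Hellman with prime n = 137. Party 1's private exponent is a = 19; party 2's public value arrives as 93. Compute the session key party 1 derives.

19

Shared key K = 93^19 mod 137.
93^1 ≡ 93 (mod 137)
93^2 = (93^1)^2 ≡ 93^2 = 8649 ≡ 18 (mod 137)
93^4 = (93^2)^2 ≡ 18^2 = 324 ≡ 50 (mod 137)
93^8 = (93^4)^2 ≡ 50^2 = 2500 ≡ 34 (mod 137)
93^16 = (93^8)^2 ≡ 34^2 = 1156 ≡ 60 (mod 137)
93^19 = 93^16 · 93^2 · 93^1 ≡ 60 · 18 · 93 ≡ 19 (mod 137).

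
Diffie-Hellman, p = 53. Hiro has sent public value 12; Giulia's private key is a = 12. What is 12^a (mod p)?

Shared key K = 12^12 mod 53.
12^1 ≡ 12 (mod 53)
12^2 = (12^1)^2 ≡ 12^2 = 144 ≡ 38 (mod 53)
12^4 = (12^2)^2 ≡ 38^2 = 1444 ≡ 13 (mod 53)
12^8 = (12^4)^2 ≡ 13^2 = 169 ≡ 10 (mod 53)
12^12 = 12^8 · 12^4 ≡ 10 · 13 ≡ 24 (mod 53).

24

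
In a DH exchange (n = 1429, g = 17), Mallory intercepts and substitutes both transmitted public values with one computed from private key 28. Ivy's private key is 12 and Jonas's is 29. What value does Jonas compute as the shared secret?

400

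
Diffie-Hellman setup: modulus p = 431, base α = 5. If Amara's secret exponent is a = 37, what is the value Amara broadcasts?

76

Public value = 5^{37} \pmod{431}.
5^1 ≡ 5 (mod 431)
5^2 = (5^1)^2 ≡ 5^2 = 25 ≡ 25 (mod 431)
5^4 = (5^2)^2 ≡ 25^2 = 625 ≡ 194 (mod 431)
5^8 = (5^4)^2 ≡ 194^2 = 37636 ≡ 139 (mod 431)
5^16 = (5^8)^2 ≡ 139^2 = 19321 ≡ 357 (mod 431)
5^32 = (5^16)^2 ≡ 357^2 = 127449 ≡ 304 (mod 431)
5^37 = 5^32 · 5^4 · 5^1 ≡ 304 · 194 · 5 ≡ 76 (mod 431).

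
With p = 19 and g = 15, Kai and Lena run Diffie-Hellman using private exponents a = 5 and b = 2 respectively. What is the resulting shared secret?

Kai sends A = g^a mod p = 15^5 mod 19.
15^1 ≡ 15 (mod 19)
15^2 = (15^1)^2 ≡ 15^2 = 225 ≡ 16 (mod 19)
15^4 = (15^2)^2 ≡ 16^2 = 256 ≡ 9 (mod 19)
15^5 = 15^4 · 15^1 ≡ 9 · 15 ≡ 2 (mod 19).
So A = 2. Lena then computes K = A^b mod p = 2^2 mod 19.
2^1 ≡ 2 (mod 19)
2^2 = (2^1)^2 ≡ 2^2 = 4 ≡ 4 (mod 19)

4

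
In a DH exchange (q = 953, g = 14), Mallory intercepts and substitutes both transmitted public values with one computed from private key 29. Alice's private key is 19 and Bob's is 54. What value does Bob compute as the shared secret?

Bob receives Mallory's public value M = 14^29 mod 953 instead of the honest one.
14^1 ≡ 14 (mod 953)
14^2 = (14^1)^2 ≡ 14^2 = 196 ≡ 196 (mod 953)
14^4 = (14^2)^2 ≡ 196^2 = 38416 ≡ 296 (mod 953)
14^8 = (14^4)^2 ≡ 296^2 = 87616 ≡ 893 (mod 953)
14^16 = (14^8)^2 ≡ 893^2 = 797449 ≡ 741 (mod 953)
14^29 = 14^16 · 14^8 · 14^4 · 14^1 ≡ 741 · 893 · 296 · 14 ≡ 297 (mod 953).
So M = 297. Bob computes K = M^54 mod 953.
297^1 ≡ 297 (mod 953)
297^2 = (297^1)^2 ≡ 297^2 = 88209 ≡ 533 (mod 953)
297^4 = (297^2)^2 ≡ 533^2 = 284089 ≡ 95 (mod 953)
297^8 = (297^4)^2 ≡ 95^2 = 9025 ≡ 448 (mod 953)
297^16 = (297^8)^2 ≡ 448^2 = 200704 ≡ 574 (mod 953)
297^32 = (297^16)^2 ≡ 574^2 = 329476 ≡ 691 (mod 953)
297^54 = 297^32 · 297^16 · 297^4 · 297^2 ≡ 691 · 574 · 95 · 533 ≡ 564 (mod 953).

564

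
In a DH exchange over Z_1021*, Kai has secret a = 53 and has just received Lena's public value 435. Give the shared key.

340

Shared key K = 435^53 mod 1021.
435^1 ≡ 435 (mod 1021)
435^2 = (435^1)^2 ≡ 435^2 = 189225 ≡ 340 (mod 1021)
435^4 = (435^2)^2 ≡ 340^2 = 115600 ≡ 227 (mod 1021)
435^8 = (435^4)^2 ≡ 227^2 = 51529 ≡ 479 (mod 1021)
435^16 = (435^8)^2 ≡ 479^2 = 229441 ≡ 737 (mod 1021)
435^32 = (435^16)^2 ≡ 737^2 = 543169 ≡ 1018 (mod 1021)
435^53 = 435^32 · 435^16 · 435^4 · 435^1 ≡ 1018 · 737 · 227 · 435 ≡ 340 (mod 1021).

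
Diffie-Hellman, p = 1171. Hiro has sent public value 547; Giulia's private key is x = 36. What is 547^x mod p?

910

Shared key K = 547^36 mod 1171.
547^1 ≡ 547 (mod 1171)
547^2 = (547^1)^2 ≡ 547^2 = 299209 ≡ 604 (mod 1171)
547^4 = (547^2)^2 ≡ 604^2 = 364816 ≡ 635 (mod 1171)
547^8 = (547^4)^2 ≡ 635^2 = 403225 ≡ 401 (mod 1171)
547^16 = (547^8)^2 ≡ 401^2 = 160801 ≡ 374 (mod 1171)
547^32 = (547^16)^2 ≡ 374^2 = 139876 ≡ 527 (mod 1171)
547^36 = 547^32 · 547^4 ≡ 527 · 635 ≡ 910 (mod 1171).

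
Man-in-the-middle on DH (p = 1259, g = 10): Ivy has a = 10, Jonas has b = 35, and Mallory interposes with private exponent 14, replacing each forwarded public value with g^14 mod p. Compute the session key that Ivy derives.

Ivy receives Mallory's public value M = 10^14 mod 1259 instead of the honest one.
10^1 ≡ 10 (mod 1259)
10^2 = (10^1)^2 ≡ 10^2 = 100 ≡ 100 (mod 1259)
10^4 = (10^2)^2 ≡ 100^2 = 10000 ≡ 1187 (mod 1259)
10^8 = (10^4)^2 ≡ 1187^2 = 1408969 ≡ 148 (mod 1259)
10^14 = 10^8 · 10^4 · 10^2 ≡ 148 · 1187 · 100 ≡ 773 (mod 1259).
So M = 773. Ivy computes K = M^10 mod 1259.
773^1 ≡ 773 (mod 1259)
773^2 = (773^1)^2 ≡ 773^2 = 597529 ≡ 763 (mod 1259)
773^4 = (773^2)^2 ≡ 763^2 = 582169 ≡ 511 (mod 1259)
773^8 = (773^4)^2 ≡ 511^2 = 261121 ≡ 508 (mod 1259)
773^10 = 773^8 · 773^2 ≡ 508 · 763 ≡ 1091 (mod 1259).

1091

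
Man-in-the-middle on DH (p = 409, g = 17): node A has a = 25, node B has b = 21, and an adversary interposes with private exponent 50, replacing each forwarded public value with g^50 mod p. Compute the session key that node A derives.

Node A receives an adversary's public value M = 17^50 mod 409 instead of the honest one.
17^1 ≡ 17 (mod 409)
17^2 = (17^1)^2 ≡ 17^2 = 289 ≡ 289 (mod 409)
17^4 = (17^2)^2 ≡ 289^2 = 83521 ≡ 85 (mod 409)
17^8 = (17^4)^2 ≡ 85^2 = 7225 ≡ 272 (mod 409)
17^16 = (17^8)^2 ≡ 272^2 = 73984 ≡ 364 (mod 409)
17^32 = (17^16)^2 ≡ 364^2 = 132496 ≡ 389 (mod 409)
17^50 = 17^32 · 17^16 · 17^2 ≡ 389 · 364 · 289 ≡ 385 (mod 409).
So M = 385. Node A computes K = M^25 mod 409.
385^1 ≡ 385 (mod 409)
385^2 = (385^1)^2 ≡ 385^2 = 148225 ≡ 167 (mod 409)
385^4 = (385^2)^2 ≡ 167^2 = 27889 ≡ 77 (mod 409)
385^8 = (385^4)^2 ≡ 77^2 = 5929 ≡ 203 (mod 409)
385^16 = (385^8)^2 ≡ 203^2 = 41209 ≡ 309 (mod 409)
385^25 = 385^16 · 385^8 · 385^1 ≡ 309 · 203 · 385 ≡ 81 (mod 409).

81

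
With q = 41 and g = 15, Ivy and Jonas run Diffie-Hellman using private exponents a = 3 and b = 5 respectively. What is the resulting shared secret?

38

Jonas sends B = g^b mod q = 15^5 mod 41.
15^1 ≡ 15 (mod 41)
15^2 = (15^1)^2 ≡ 15^2 = 225 ≡ 20 (mod 41)
15^4 = (15^2)^2 ≡ 20^2 = 400 ≡ 31 (mod 41)
15^5 = 15^4 · 15^1 ≡ 31 · 15 ≡ 14 (mod 41).
So B = 14. Ivy then computes K = B^a mod q = 14^3 mod 41.
14^1 ≡ 14 (mod 41)
14^2 = (14^1)^2 ≡ 14^2 = 196 ≡ 32 (mod 41)
14^3 = 14^2 · 14^1 ≡ 32 · 14 ≡ 38 (mod 41).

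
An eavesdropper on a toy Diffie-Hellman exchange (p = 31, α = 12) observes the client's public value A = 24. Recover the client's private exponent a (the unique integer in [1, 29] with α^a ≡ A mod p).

Try successive powers of 12 modulo 31:
12^1 ≡ 12
12^2 ≡ 20
12^3 ≡ 23
12^4 ≡ 28
12^5 ≡ 26
12^6 ≡ 2
12^7 ≡ 24
Found: a = 7.

7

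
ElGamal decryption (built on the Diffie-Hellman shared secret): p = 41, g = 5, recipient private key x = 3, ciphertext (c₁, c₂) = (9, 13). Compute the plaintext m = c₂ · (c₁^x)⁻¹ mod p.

35

Shared mask s = c₁^x mod p = 9^3 mod 41.
9^1 ≡ 9 (mod 41)
9^2 = (9^1)^2 ≡ 9^2 = 81 ≡ 40 (mod 41)
9^3 = 9^2 · 9^1 ≡ 40 · 9 ≡ 32 (mod 41).
So s = 32; s⁻¹ ≡ 9 (mod 41).
m = c₂ · s⁻¹ mod 41 = 13 · 9 mod 41 = 35.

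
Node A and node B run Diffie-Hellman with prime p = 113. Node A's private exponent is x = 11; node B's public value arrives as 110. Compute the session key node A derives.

37

Shared key K = 110^11 mod 113.
110^1 ≡ 110 (mod 113)
110^2 = (110^1)^2 ≡ 110^2 = 12100 ≡ 9 (mod 113)
110^4 = (110^2)^2 ≡ 9^2 = 81 ≡ 81 (mod 113)
110^8 = (110^4)^2 ≡ 81^2 = 6561 ≡ 7 (mod 113)
110^11 = 110^8 · 110^2 · 110^1 ≡ 7 · 9 · 110 ≡ 37 (mod 113).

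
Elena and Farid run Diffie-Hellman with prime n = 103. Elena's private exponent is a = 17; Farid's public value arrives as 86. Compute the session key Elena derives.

57

Shared key K = 86^17 mod 103.
86^1 ≡ 86 (mod 103)
86^2 = (86^1)^2 ≡ 86^2 = 7396 ≡ 83 (mod 103)
86^4 = (86^2)^2 ≡ 83^2 = 6889 ≡ 91 (mod 103)
86^8 = (86^4)^2 ≡ 91^2 = 8281 ≡ 41 (mod 103)
86^16 = (86^8)^2 ≡ 41^2 = 1681 ≡ 33 (mod 103)
86^17 = 86^16 · 86^1 ≡ 33 · 86 ≡ 57 (mod 103).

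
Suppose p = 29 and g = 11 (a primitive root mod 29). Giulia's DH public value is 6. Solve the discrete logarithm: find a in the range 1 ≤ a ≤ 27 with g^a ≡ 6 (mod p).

Try successive powers of 11 modulo 29:
11^1 ≡ 11
11^2 ≡ 5
11^3 ≡ 26
11^4 ≡ 25
11^5 ≡ 14
11^6 ≡ 9
11^7 ≡ 12
11^8 ≡ 16
11^9 ≡ 2
11^10 ≡ 22
11^11 ≡ 10
11^12 ≡ 23
11^13 ≡ 21
11^14 ≡ 28
11^15 ≡ 18
11^16 ≡ 24
11^17 ≡ 3
11^18 ≡ 4
11^19 ≡ 15
11^20 ≡ 20
11^21 ≡ 17
11^22 ≡ 13
11^23 ≡ 27
11^24 ≡ 7
11^25 ≡ 19
11^26 ≡ 6
Found: a = 26.

26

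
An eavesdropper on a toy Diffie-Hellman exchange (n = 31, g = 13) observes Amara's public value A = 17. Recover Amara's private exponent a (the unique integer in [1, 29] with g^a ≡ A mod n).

17

Try successive powers of 13 modulo 31:
13^1 ≡ 13
13^2 ≡ 14
13^3 ≡ 27
13^4 ≡ 10
13^5 ≡ 6
13^6 ≡ 16
13^7 ≡ 22
13^8 ≡ 7
13^9 ≡ 29
13^10 ≡ 5
13^11 ≡ 3
13^12 ≡ 8
13^13 ≡ 11
13^14 ≡ 19
13^15 ≡ 30
13^16 ≡ 18
13^17 ≡ 17
Found: a = 17.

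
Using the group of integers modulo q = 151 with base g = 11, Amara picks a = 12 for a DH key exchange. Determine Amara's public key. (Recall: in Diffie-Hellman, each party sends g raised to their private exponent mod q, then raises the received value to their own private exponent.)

86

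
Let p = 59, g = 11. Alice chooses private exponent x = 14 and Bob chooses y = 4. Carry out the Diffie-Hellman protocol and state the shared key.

20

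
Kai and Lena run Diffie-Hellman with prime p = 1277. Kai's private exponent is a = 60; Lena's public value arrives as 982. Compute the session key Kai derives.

1023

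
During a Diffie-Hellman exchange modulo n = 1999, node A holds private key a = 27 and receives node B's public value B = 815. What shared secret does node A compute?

690

Shared key K = 815^27 mod 1999.
815^1 ≡ 815 (mod 1999)
815^2 = (815^1)^2 ≡ 815^2 = 664225 ≡ 557 (mod 1999)
815^4 = (815^2)^2 ≡ 557^2 = 310249 ≡ 404 (mod 1999)
815^8 = (815^4)^2 ≡ 404^2 = 163216 ≡ 1297 (mod 1999)
815^16 = (815^8)^2 ≡ 1297^2 = 1682209 ≡ 1050 (mod 1999)
815^27 = 815^16 · 815^8 · 815^2 · 815^1 ≡ 1050 · 1297 · 557 · 815 ≡ 690 (mod 1999).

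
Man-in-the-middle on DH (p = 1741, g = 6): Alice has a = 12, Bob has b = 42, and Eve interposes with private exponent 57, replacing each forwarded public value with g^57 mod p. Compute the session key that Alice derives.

1677

Alice receives Eve's public value M = 6^57 mod 1741 instead of the honest one.
6^1 ≡ 6 (mod 1741)
6^2 = (6^1)^2 ≡ 6^2 = 36 ≡ 36 (mod 1741)
6^4 = (6^2)^2 ≡ 36^2 = 1296 ≡ 1296 (mod 1741)
6^8 = (6^4)^2 ≡ 1296^2 = 1679616 ≡ 1292 (mod 1741)
6^16 = (6^8)^2 ≡ 1292^2 = 1669264 ≡ 1386 (mod 1741)
6^32 = (6^16)^2 ≡ 1386^2 = 1920996 ≡ 673 (mod 1741)
6^57 = 6^32 · 6^16 · 6^8 · 6^1 ≡ 673 · 1386 · 1292 · 6 ≡ 1497 (mod 1741).
So M = 1497. Alice computes K = M^12 mod 1741.
1497^1 ≡ 1497 (mod 1741)
1497^2 = (1497^1)^2 ≡ 1497^2 = 2241009 ≡ 342 (mod 1741)
1497^4 = (1497^2)^2 ≡ 342^2 = 116964 ≡ 317 (mod 1741)
1497^8 = (1497^4)^2 ≡ 317^2 = 100489 ≡ 1252 (mod 1741)
1497^12 = 1497^8 · 1497^4 ≡ 1252 · 317 ≡ 1677 (mod 1741).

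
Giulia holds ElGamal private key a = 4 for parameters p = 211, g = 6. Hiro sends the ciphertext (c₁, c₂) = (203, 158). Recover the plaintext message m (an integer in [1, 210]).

77

Shared mask s = c₁^a mod p = 203^4 mod 211.
203^1 ≡ 203 (mod 211)
203^2 = (203^1)^2 ≡ 203^2 = 41209 ≡ 64 (mod 211)
203^4 = (203^2)^2 ≡ 64^2 = 4096 ≡ 87 (mod 211)
So s = 87; s⁻¹ ≡ 114 (mod 211).
m = c₂ · s⁻¹ mod 211 = 158 · 114 mod 211 = 77.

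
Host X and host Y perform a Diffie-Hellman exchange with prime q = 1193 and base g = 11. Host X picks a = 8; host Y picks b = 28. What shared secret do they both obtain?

69

Host X sends A = g^a mod q = 11^8 mod 1193.
11^1 ≡ 11 (mod 1193)
11^2 = (11^1)^2 ≡ 11^2 = 121 ≡ 121 (mod 1193)
11^4 = (11^2)^2 ≡ 121^2 = 14641 ≡ 325 (mod 1193)
11^8 = (11^4)^2 ≡ 325^2 = 105625 ≡ 641 (mod 1193)
So A = 641. Host Y then computes K = A^b mod q = 641^28 mod 1193.
641^1 ≡ 641 (mod 1193)
641^2 = (641^1)^2 ≡ 641^2 = 410881 ≡ 489 (mod 1193)
641^4 = (641^2)^2 ≡ 489^2 = 239121 ≡ 521 (mod 1193)
641^8 = (641^4)^2 ≡ 521^2 = 271441 ≡ 630 (mod 1193)
641^16 = (641^8)^2 ≡ 630^2 = 396900 ≡ 824 (mod 1193)
641^28 = 641^16 · 641^8 · 641^4 ≡ 824 · 630 · 521 ≡ 69 (mod 1193).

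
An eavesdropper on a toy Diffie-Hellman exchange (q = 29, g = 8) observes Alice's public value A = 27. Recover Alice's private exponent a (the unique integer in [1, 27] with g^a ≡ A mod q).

Try successive powers of 8 modulo 29:
8^1 ≡ 8
8^2 ≡ 6
8^3 ≡ 19
8^4 ≡ 7
8^5 ≡ 27
Found: a = 5.

5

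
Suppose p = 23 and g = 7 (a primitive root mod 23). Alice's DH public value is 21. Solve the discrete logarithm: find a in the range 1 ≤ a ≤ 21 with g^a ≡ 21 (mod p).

3

Try successive powers of 7 modulo 23:
7^1 ≡ 7
7^2 ≡ 3
7^3 ≡ 21
Found: a = 3.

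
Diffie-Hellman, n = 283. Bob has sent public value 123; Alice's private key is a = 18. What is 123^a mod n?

199

Shared key K = 123^18 mod 283.
123^1 ≡ 123 (mod 283)
123^2 = (123^1)^2 ≡ 123^2 = 15129 ≡ 130 (mod 283)
123^4 = (123^2)^2 ≡ 130^2 = 16900 ≡ 203 (mod 283)
123^8 = (123^4)^2 ≡ 203^2 = 41209 ≡ 174 (mod 283)
123^16 = (123^8)^2 ≡ 174^2 = 30276 ≡ 278 (mod 283)
123^18 = 123^16 · 123^2 ≡ 278 · 130 ≡ 199 (mod 283).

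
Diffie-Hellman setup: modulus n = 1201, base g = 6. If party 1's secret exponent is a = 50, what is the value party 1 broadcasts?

570

Public value = 6^{50} \pmod{1201}.
6^1 ≡ 6 (mod 1201)
6^2 = (6^1)^2 ≡ 6^2 = 36 ≡ 36 (mod 1201)
6^4 = (6^2)^2 ≡ 36^2 = 1296 ≡ 95 (mod 1201)
6^8 = (6^4)^2 ≡ 95^2 = 9025 ≡ 618 (mod 1201)
6^16 = (6^8)^2 ≡ 618^2 = 381924 ≡ 6 (mod 1201)
6^32 = (6^16)^2 ≡ 6^2 = 36 ≡ 36 (mod 1201)
6^50 = 6^32 · 6^16 · 6^2 ≡ 36 · 6 · 36 ≡ 570 (mod 1201).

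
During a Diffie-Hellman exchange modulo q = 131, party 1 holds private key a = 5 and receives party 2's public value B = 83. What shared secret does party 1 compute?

71

Shared key K = 83^5 mod 131.
83^1 ≡ 83 (mod 131)
83^2 = (83^1)^2 ≡ 83^2 = 6889 ≡ 77 (mod 131)
83^4 = (83^2)^2 ≡ 77^2 = 5929 ≡ 34 (mod 131)
83^5 = 83^4 · 83^1 ≡ 34 · 83 ≡ 71 (mod 131).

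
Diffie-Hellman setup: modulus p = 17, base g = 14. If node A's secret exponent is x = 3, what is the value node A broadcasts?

Public value = 14^3 mod 17.
14^1 ≡ 14 (mod 17)
14^2 = (14^1)^2 ≡ 14^2 = 196 ≡ 9 (mod 17)
14^3 = 14^2 · 14^1 ≡ 9 · 14 ≡ 7 (mod 17).

7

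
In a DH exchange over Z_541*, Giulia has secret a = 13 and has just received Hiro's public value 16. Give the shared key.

484

Shared key K = 16^13 mod 541.
16^1 ≡ 16 (mod 541)
16^2 = (16^1)^2 ≡ 16^2 = 256 ≡ 256 (mod 541)
16^4 = (16^2)^2 ≡ 256^2 = 65536 ≡ 75 (mod 541)
16^8 = (16^4)^2 ≡ 75^2 = 5625 ≡ 215 (mod 541)
16^13 = 16^8 · 16^4 · 16^1 ≡ 215 · 75 · 16 ≡ 484 (mod 541).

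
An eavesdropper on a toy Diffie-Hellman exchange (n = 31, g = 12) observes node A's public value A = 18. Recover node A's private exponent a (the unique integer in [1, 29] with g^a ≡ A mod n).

14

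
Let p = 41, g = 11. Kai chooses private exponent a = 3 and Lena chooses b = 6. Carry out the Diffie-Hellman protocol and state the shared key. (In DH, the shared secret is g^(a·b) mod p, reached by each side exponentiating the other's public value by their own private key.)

Kai sends A = g^a mod p = 11^3 mod 41.
11^1 ≡ 11 (mod 41)
11^2 = (11^1)^2 ≡ 11^2 = 121 ≡ 39 (mod 41)
11^3 = 11^2 · 11^1 ≡ 39 · 11 ≡ 19 (mod 41).
So A = 19. Lena then computes K = A^b mod p = 19^6 mod 41.
19^1 ≡ 19 (mod 41)
19^2 = (19^1)^2 ≡ 19^2 = 361 ≡ 33 (mod 41)
19^4 = (19^2)^2 ≡ 33^2 = 1089 ≡ 23 (mod 41)
19^6 = 19^4 · 19^2 ≡ 23 · 33 ≡ 21 (mod 41).

21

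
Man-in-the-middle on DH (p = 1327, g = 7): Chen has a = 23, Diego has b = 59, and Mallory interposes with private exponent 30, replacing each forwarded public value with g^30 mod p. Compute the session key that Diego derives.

49

Diego receives Mallory's public value M = 7^30 mod 1327 instead of the honest one.
7^1 ≡ 7 (mod 1327)
7^2 = (7^1)^2 ≡ 7^2 = 49 ≡ 49 (mod 1327)
7^4 = (7^2)^2 ≡ 49^2 = 2401 ≡ 1074 (mod 1327)
7^8 = (7^4)^2 ≡ 1074^2 = 1153476 ≡ 313 (mod 1327)
7^16 = (7^8)^2 ≡ 313^2 = 97969 ≡ 1098 (mod 1327)
7^30 = 7^16 · 7^8 · 7^4 · 7^2 ≡ 1098 · 313 · 1074 · 49 ≡ 664 (mod 1327).
So M = 664. Diego computes K = M^59 mod 1327.
664^1 ≡ 664 (mod 1327)
664^2 = (664^1)^2 ≡ 664^2 = 440896 ≡ 332 (mod 1327)
664^4 = (664^2)^2 ≡ 332^2 = 110224 ≡ 83 (mod 1327)
664^8 = (664^4)^2 ≡ 83^2 = 6889 ≡ 254 (mod 1327)
664^16 = (664^8)^2 ≡ 254^2 = 64516 ≡ 820 (mod 1327)
664^32 = (664^16)^2 ≡ 820^2 = 672400 ≡ 938 (mod 1327)
664^59 = 664^32 · 664^16 · 664^8 · 664^2 · 664^1 ≡ 938 · 820 · 254 · 332 · 664 ≡ 49 (mod 1327).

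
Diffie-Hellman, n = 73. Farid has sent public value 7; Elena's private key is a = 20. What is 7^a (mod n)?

Shared key K = 7^20 mod 73.
7^1 ≡ 7 (mod 73)
7^2 = (7^1)^2 ≡ 7^2 = 49 ≡ 49 (mod 73)
7^4 = (7^2)^2 ≡ 49^2 = 2401 ≡ 65 (mod 73)
7^8 = (7^4)^2 ≡ 65^2 = 4225 ≡ 64 (mod 73)
7^16 = (7^8)^2 ≡ 64^2 = 4096 ≡ 8 (mod 73)
7^20 = 7^16 · 7^4 ≡ 8 · 65 ≡ 9 (mod 73).

9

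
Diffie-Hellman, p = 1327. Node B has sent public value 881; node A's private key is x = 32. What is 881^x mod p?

719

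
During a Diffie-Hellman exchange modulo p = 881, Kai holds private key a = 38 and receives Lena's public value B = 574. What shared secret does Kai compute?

49

Shared key K = 574^38 mod 881.
574^1 ≡ 574 (mod 881)
574^2 = (574^1)^2 ≡ 574^2 = 329476 ≡ 863 (mod 881)
574^4 = (574^2)^2 ≡ 863^2 = 744769 ≡ 324 (mod 881)
574^8 = (574^4)^2 ≡ 324^2 = 104976 ≡ 137 (mod 881)
574^16 = (574^8)^2 ≡ 137^2 = 18769 ≡ 268 (mod 881)
574^32 = (574^16)^2 ≡ 268^2 = 71824 ≡ 463 (mod 881)
574^38 = 574^32 · 574^4 · 574^2 ≡ 463 · 324 · 863 ≡ 49 (mod 881).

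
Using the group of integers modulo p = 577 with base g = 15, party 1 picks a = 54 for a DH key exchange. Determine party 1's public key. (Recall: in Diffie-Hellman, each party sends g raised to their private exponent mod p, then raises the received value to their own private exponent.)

Public value = 15^54 mod 577.
15^1 ≡ 15 (mod 577)
15^2 = (15^1)^2 ≡ 15^2 = 225 ≡ 225 (mod 577)
15^4 = (15^2)^2 ≡ 225^2 = 50625 ≡ 426 (mod 577)
15^8 = (15^4)^2 ≡ 426^2 = 181476 ≡ 298 (mod 577)
15^16 = (15^8)^2 ≡ 298^2 = 88804 ≡ 523 (mod 577)
15^32 = (15^16)^2 ≡ 523^2 = 273529 ≡ 31 (mod 577)
15^54 = 15^32 · 15^16 · 15^4 · 15^2 ≡ 31 · 523 · 426 · 225 ≡ 414 (mod 577).

414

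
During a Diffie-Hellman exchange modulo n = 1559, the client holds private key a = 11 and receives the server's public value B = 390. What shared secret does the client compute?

790

Shared key K = 390^11 mod 1559.
390^1 ≡ 390 (mod 1559)
390^2 = (390^1)^2 ≡ 390^2 = 152100 ≡ 877 (mod 1559)
390^4 = (390^2)^2 ≡ 877^2 = 769129 ≡ 542 (mod 1559)
390^8 = (390^4)^2 ≡ 542^2 = 293764 ≡ 672 (mod 1559)
390^11 = 390^8 · 390^2 · 390^1 ≡ 672 · 877 · 390 ≡ 790 (mod 1559).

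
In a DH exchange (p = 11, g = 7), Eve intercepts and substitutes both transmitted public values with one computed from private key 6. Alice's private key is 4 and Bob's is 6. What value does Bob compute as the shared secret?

Bob receives Eve's public value M = 7^6 mod 11 instead of the honest one.
7^1 ≡ 7 (mod 11)
7^2 = (7^1)^2 ≡ 7^2 = 49 ≡ 5 (mod 11)
7^4 = (7^2)^2 ≡ 5^2 = 25 ≡ 3 (mod 11)
7^6 = 7^4 · 7^2 ≡ 3 · 5 ≡ 4 (mod 11).
So M = 4. Bob computes K = M^6 mod 11.
4^1 ≡ 4 (mod 11)
4^2 = (4^1)^2 ≡ 4^2 = 16 ≡ 5 (mod 11)
4^4 = (4^2)^2 ≡ 5^2 = 25 ≡ 3 (mod 11)
4^6 = 4^4 · 4^2 ≡ 3 · 5 ≡ 4 (mod 11).

4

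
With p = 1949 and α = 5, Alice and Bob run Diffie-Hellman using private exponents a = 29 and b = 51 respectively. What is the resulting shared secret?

855

Alice sends A = α^a mod p = 5^29 mod 1949.
5^1 ≡ 5 (mod 1949)
5^2 = (5^1)^2 ≡ 5^2 = 25 ≡ 25 (mod 1949)
5^4 = (5^2)^2 ≡ 25^2 = 625 ≡ 625 (mod 1949)
5^8 = (5^4)^2 ≡ 625^2 = 390625 ≡ 825 (mod 1949)
5^16 = (5^8)^2 ≡ 825^2 = 680625 ≡ 424 (mod 1949)
5^29 = 5^16 · 5^8 · 5^4 · 5^1 ≡ 424 · 825 · 625 · 5 ≡ 1064 (mod 1949).
So A = 1064. Bob then computes K = A^b mod p = 1064^51 mod 1949.
1064^1 ≡ 1064 (mod 1949)
1064^2 = (1064^1)^2 ≡ 1064^2 = 1132096 ≡ 1676 (mod 1949)
1064^4 = (1064^2)^2 ≡ 1676^2 = 2808976 ≡ 467 (mod 1949)
1064^8 = (1064^4)^2 ≡ 467^2 = 218089 ≡ 1750 (mod 1949)
1064^16 = (1064^8)^2 ≡ 1750^2 = 3062500 ≡ 621 (mod 1949)
1064^32 = (1064^16)^2 ≡ 621^2 = 385641 ≡ 1688 (mod 1949)
1064^51 = 1064^32 · 1064^16 · 1064^2 · 1064^1 ≡ 1688 · 621 · 1676 · 1064 ≡ 855 (mod 1949).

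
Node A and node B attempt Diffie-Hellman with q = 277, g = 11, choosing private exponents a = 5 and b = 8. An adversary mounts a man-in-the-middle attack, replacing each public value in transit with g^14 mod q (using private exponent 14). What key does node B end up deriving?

147

Node B receives an adversary's public value M = 11^14 mod 277 instead of the honest one.
11^1 ≡ 11 (mod 277)
11^2 = (11^1)^2 ≡ 11^2 = 121 ≡ 121 (mod 277)
11^4 = (11^2)^2 ≡ 121^2 = 14641 ≡ 237 (mod 277)
11^8 = (11^4)^2 ≡ 237^2 = 56169 ≡ 215 (mod 277)
11^14 = 11^8 · 11^4 · 11^2 ≡ 215 · 237 · 121 ≡ 89 (mod 277).
So M = 89. Node B computes K = M^8 mod 277.
89^1 ≡ 89 (mod 277)
89^2 = (89^1)^2 ≡ 89^2 = 7921 ≡ 165 (mod 277)
89^4 = (89^2)^2 ≡ 165^2 = 27225 ≡ 79 (mod 277)
89^8 = (89^4)^2 ≡ 79^2 = 6241 ≡ 147 (mod 277)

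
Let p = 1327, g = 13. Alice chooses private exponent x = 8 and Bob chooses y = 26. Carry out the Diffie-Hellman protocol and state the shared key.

Alice sends A = g^x mod p = 13^8 mod 1327.
13^1 ≡ 13 (mod 1327)
13^2 = (13^1)^2 ≡ 13^2 = 169 ≡ 169 (mod 1327)
13^4 = (13^2)^2 ≡ 169^2 = 28561 ≡ 694 (mod 1327)
13^8 = (13^4)^2 ≡ 694^2 = 481636 ≡ 1262 (mod 1327)
So A = 1262. Bob then computes K = A^y mod p = 1262^26 mod 1327.
1262^1 ≡ 1262 (mod 1327)
1262^2 = (1262^1)^2 ≡ 1262^2 = 1592644 ≡ 244 (mod 1327)
1262^4 = (1262^2)^2 ≡ 244^2 = 59536 ≡ 1148 (mod 1327)
1262^8 = (1262^4)^2 ≡ 1148^2 = 1317904 ≡ 193 (mod 1327)
1262^16 = (1262^8)^2 ≡ 193^2 = 37249 ≡ 93 (mod 1327)
1262^26 = 1262^16 · 1262^8 · 1262^2 ≡ 93 · 193 · 244 ≡ 456 (mod 1327).

456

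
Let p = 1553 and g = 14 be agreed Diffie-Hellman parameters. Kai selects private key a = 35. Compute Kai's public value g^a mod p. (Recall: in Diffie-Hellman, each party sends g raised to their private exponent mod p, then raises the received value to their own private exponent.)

Public value = 14^35 mod 1553.
14^1 ≡ 14 (mod 1553)
14^2 = (14^1)^2 ≡ 14^2 = 196 ≡ 196 (mod 1553)
14^4 = (14^2)^2 ≡ 196^2 = 38416 ≡ 1144 (mod 1553)
14^8 = (14^4)^2 ≡ 1144^2 = 1308736 ≡ 1110 (mod 1553)
14^16 = (14^8)^2 ≡ 1110^2 = 1232100 ≡ 571 (mod 1553)
14^32 = (14^16)^2 ≡ 571^2 = 326041 ≡ 1464 (mod 1553)
14^35 = 14^32 · 14^2 · 14^1 ≡ 1464 · 196 · 14 ≡ 1158 (mod 1553).

1158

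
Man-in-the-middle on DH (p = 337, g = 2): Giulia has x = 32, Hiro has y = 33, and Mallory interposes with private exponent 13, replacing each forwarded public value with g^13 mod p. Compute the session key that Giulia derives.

316

Giulia receives Mallory's public value M = 2^13 mod 337 instead of the honest one.
2^1 ≡ 2 (mod 337)
2^2 = (2^1)^2 ≡ 2^2 = 4 ≡ 4 (mod 337)
2^4 = (2^2)^2 ≡ 4^2 = 16 ≡ 16 (mod 337)
2^8 = (2^4)^2 ≡ 16^2 = 256 ≡ 256 (mod 337)
2^13 = 2^8 · 2^4 · 2^1 ≡ 256 · 16 · 2 ≡ 104 (mod 337).
So M = 104. Giulia computes K = M^32 mod 337.
104^1 ≡ 104 (mod 337)
104^2 = (104^1)^2 ≡ 104^2 = 10816 ≡ 32 (mod 337)
104^4 = (104^2)^2 ≡ 32^2 = 1024 ≡ 13 (mod 337)
104^8 = (104^4)^2 ≡ 13^2 = 169 ≡ 169 (mod 337)
104^16 = (104^8)^2 ≡ 169^2 = 28561 ≡ 253 (mod 337)
104^32 = (104^16)^2 ≡ 253^2 = 64009 ≡ 316 (mod 337)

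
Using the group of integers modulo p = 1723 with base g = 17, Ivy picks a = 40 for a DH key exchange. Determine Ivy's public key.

459

Public value = 17^40 mod 1723.
17^1 ≡ 17 (mod 1723)
17^2 = (17^1)^2 ≡ 17^2 = 289 ≡ 289 (mod 1723)
17^4 = (17^2)^2 ≡ 289^2 = 83521 ≡ 817 (mod 1723)
17^8 = (17^4)^2 ≡ 817^2 = 667489 ≡ 688 (mod 1723)
17^16 = (17^8)^2 ≡ 688^2 = 473344 ≡ 1242 (mod 1723)
17^32 = (17^16)^2 ≡ 1242^2 = 1542564 ≡ 479 (mod 1723)
17^40 = 17^32 · 17^8 ≡ 479 · 688 ≡ 459 (mod 1723).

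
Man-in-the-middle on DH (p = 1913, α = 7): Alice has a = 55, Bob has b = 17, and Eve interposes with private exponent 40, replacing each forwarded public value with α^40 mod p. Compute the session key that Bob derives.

1044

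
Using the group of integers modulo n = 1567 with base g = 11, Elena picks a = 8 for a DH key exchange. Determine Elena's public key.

Public value = 11^8 (mod 1567).
11^1 ≡ 11 (mod 1567)
11^2 = (11^1)^2 ≡ 11^2 = 121 ≡ 121 (mod 1567)
11^4 = (11^2)^2 ≡ 121^2 = 14641 ≡ 538 (mod 1567)
11^8 = (11^4)^2 ≡ 538^2 = 289444 ≡ 1116 (mod 1567)

1116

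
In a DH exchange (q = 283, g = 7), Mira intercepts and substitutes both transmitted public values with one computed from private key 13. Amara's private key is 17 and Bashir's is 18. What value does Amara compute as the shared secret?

Amara receives Mira's public value M = 7^13 mod 283 instead of the honest one.
7^1 ≡ 7 (mod 283)
7^2 = (7^1)^2 ≡ 7^2 = 49 ≡ 49 (mod 283)
7^4 = (7^2)^2 ≡ 49^2 = 2401 ≡ 137 (mod 283)
7^8 = (7^4)^2 ≡ 137^2 = 18769 ≡ 91 (mod 283)
7^13 = 7^8 · 7^4 · 7^1 ≡ 91 · 137 · 7 ≡ 105 (mod 283).
So M = 105. Amara computes K = M^17 mod 283.
105^1 ≡ 105 (mod 283)
105^2 = (105^1)^2 ≡ 105^2 = 11025 ≡ 271 (mod 283)
105^4 = (105^2)^2 ≡ 271^2 = 73441 ≡ 144 (mod 283)
105^8 = (105^4)^2 ≡ 144^2 = 20736 ≡ 77 (mod 283)
105^16 = (105^8)^2 ≡ 77^2 = 5929 ≡ 269 (mod 283)
105^17 = 105^16 · 105^1 ≡ 269 · 105 ≡ 228 (mod 283).

228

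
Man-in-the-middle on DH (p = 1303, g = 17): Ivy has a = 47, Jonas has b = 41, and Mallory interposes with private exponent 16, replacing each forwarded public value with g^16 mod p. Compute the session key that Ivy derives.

1167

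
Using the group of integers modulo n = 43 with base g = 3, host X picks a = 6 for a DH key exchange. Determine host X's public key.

Public value = 3^6 mod 43.
3^1 ≡ 3 (mod 43)
3^2 = (3^1)^2 ≡ 3^2 = 9 ≡ 9 (mod 43)
3^4 = (3^2)^2 ≡ 9^2 = 81 ≡ 38 (mod 43)
3^6 = 3^4 · 3^2 ≡ 38 · 9 ≡ 41 (mod 43).

41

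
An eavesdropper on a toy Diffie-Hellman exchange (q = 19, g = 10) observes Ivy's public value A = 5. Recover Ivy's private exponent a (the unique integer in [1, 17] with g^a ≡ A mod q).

2

Try successive powers of 10 modulo 19:
10^1 ≡ 10
10^2 ≡ 5
Found: a = 2.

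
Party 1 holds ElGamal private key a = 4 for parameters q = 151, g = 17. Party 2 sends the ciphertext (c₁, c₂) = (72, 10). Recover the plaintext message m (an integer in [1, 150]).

90

Shared mask s = c₁^a mod q = 72^4 mod 151.
72^1 ≡ 72 (mod 151)
72^2 = (72^1)^2 ≡ 72^2 = 5184 ≡ 50 (mod 151)
72^4 = (72^2)^2 ≡ 50^2 = 2500 ≡ 84 (mod 151)
So s = 84; s⁻¹ ≡ 9 (mod 151).
m = c₂ · s⁻¹ mod 151 = 10 · 9 mod 151 = 90.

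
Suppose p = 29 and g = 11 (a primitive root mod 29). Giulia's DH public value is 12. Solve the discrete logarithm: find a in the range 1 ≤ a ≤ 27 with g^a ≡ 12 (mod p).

Try successive powers of 11 modulo 29:
11^1 ≡ 11
11^2 ≡ 5
11^3 ≡ 26
11^4 ≡ 25
11^5 ≡ 14
11^6 ≡ 9
11^7 ≡ 12
Found: a = 7.

7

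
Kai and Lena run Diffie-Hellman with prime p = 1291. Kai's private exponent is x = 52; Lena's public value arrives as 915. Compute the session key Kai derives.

22

Shared key K = 915^52 mod 1291.
915^1 ≡ 915 (mod 1291)
915^2 = (915^1)^2 ≡ 915^2 = 837225 ≡ 657 (mod 1291)
915^4 = (915^2)^2 ≡ 657^2 = 431649 ≡ 455 (mod 1291)
915^8 = (915^4)^2 ≡ 455^2 = 207025 ≡ 465 (mod 1291)
915^16 = (915^8)^2 ≡ 465^2 = 216225 ≡ 628 (mod 1291)
915^32 = (915^16)^2 ≡ 628^2 = 394384 ≡ 629 (mod 1291)
915^52 = 915^32 · 915^16 · 915^4 ≡ 629 · 628 · 455 ≡ 22 (mod 1291).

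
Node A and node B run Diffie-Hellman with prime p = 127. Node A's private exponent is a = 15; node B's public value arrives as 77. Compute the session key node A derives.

Shared key K = 77^15 mod 127.
77^1 ≡ 77 (mod 127)
77^2 = (77^1)^2 ≡ 77^2 = 5929 ≡ 87 (mod 127)
77^4 = (77^2)^2 ≡ 87^2 = 7569 ≡ 76 (mod 127)
77^8 = (77^4)^2 ≡ 76^2 = 5776 ≡ 61 (mod 127)
77^15 = 77^8 · 77^4 · 77^2 · 77^1 ≡ 61 · 76 · 87 · 77 ≡ 111 (mod 127).

111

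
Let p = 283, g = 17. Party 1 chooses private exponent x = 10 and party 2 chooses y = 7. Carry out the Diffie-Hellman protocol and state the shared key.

214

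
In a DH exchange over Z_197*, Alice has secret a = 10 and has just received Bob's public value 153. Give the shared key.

65

Shared key K = 153^10 mod 197.
153^1 ≡ 153 (mod 197)
153^2 = (153^1)^2 ≡ 153^2 = 23409 ≡ 163 (mod 197)
153^4 = (153^2)^2 ≡ 163^2 = 26569 ≡ 171 (mod 197)
153^8 = (153^4)^2 ≡ 171^2 = 29241 ≡ 85 (mod 197)
153^10 = 153^8 · 153^2 ≡ 85 · 163 ≡ 65 (mod 197).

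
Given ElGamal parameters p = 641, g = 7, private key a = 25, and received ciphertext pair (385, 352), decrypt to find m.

239

Shared mask s = c₁^a mod p = 385^25 mod 641.
385^1 ≡ 385 (mod 641)
385^2 = (385^1)^2 ≡ 385^2 = 148225 ≡ 154 (mod 641)
385^4 = (385^2)^2 ≡ 154^2 = 23716 ≡ 640 (mod 641)
385^8 = (385^4)^2 ≡ 640^2 = 409600 ≡ 1 (mod 641)
385^16 = (385^8)^2 ≡ 1^2 = 1 ≡ 1 (mod 641)
385^25 = 385^16 · 385^8 · 385^1 ≡ 1 · 1 · 385 ≡ 385 (mod 641).
So s = 385; s⁻¹ ≡ 323 (mod 641).
m = c₂ · s⁻¹ mod 641 = 352 · 323 mod 641 = 239.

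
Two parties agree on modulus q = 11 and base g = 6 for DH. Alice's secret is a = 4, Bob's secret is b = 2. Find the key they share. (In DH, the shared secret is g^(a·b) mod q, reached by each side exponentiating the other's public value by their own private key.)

Bob sends B = g^b mod q = 6^2 mod 11.
6^1 ≡ 6 (mod 11)
6^2 = (6^1)^2 ≡ 6^2 = 36 ≡ 3 (mod 11)
So B = 3. Alice then computes K = B^a mod q = 3^4 mod 11.
3^1 ≡ 3 (mod 11)
3^2 = (3^1)^2 ≡ 3^2 = 9 ≡ 9 (mod 11)
3^4 = (3^2)^2 ≡ 9^2 = 81 ≡ 4 (mod 11)

4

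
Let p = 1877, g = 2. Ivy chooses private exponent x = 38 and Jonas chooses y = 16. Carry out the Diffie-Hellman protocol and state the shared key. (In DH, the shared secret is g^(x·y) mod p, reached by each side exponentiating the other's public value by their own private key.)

1498

Jonas sends B = g^y mod p = 2^16 mod 1877.
2^1 ≡ 2 (mod 1877)
2^2 = (2^1)^2 ≡ 2^2 = 4 ≡ 4 (mod 1877)
2^4 = (2^2)^2 ≡ 4^2 = 16 ≡ 16 (mod 1877)
2^8 = (2^4)^2 ≡ 16^2 = 256 ≡ 256 (mod 1877)
2^16 = (2^8)^2 ≡ 256^2 = 65536 ≡ 1718 (mod 1877)
So B = 1718. Ivy then computes K = B^x mod p = 1718^38 mod 1877.
1718^1 ≡ 1718 (mod 1877)
1718^2 = (1718^1)^2 ≡ 1718^2 = 2951524 ≡ 880 (mod 1877)
1718^4 = (1718^2)^2 ≡ 880^2 = 774400 ≡ 1076 (mod 1877)
1718^8 = (1718^4)^2 ≡ 1076^2 = 1157776 ≡ 1544 (mod 1877)
1718^16 = (1718^8)^2 ≡ 1544^2 = 2383936 ≡ 146 (mod 1877)
1718^32 = (1718^16)^2 ≡ 146^2 = 21316 ≡ 669 (mod 1877)
1718^38 = 1718^32 · 1718^4 · 1718^2 ≡ 669 · 1076 · 880 ≡ 1498 (mod 1877).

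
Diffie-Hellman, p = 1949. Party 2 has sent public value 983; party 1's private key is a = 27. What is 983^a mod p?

1135

Shared key K = 983^27 mod 1949.
983^1 ≡ 983 (mod 1949)
983^2 = (983^1)^2 ≡ 983^2 = 966289 ≡ 1534 (mod 1949)
983^4 = (983^2)^2 ≡ 1534^2 = 2353156 ≡ 713 (mod 1949)
983^8 = (983^4)^2 ≡ 713^2 = 508369 ≡ 1629 (mod 1949)
983^16 = (983^8)^2 ≡ 1629^2 = 2653641 ≡ 1052 (mod 1949)
983^27 = 983^16 · 983^8 · 983^2 · 983^1 ≡ 1052 · 1629 · 1534 · 983 ≡ 1135 (mod 1949).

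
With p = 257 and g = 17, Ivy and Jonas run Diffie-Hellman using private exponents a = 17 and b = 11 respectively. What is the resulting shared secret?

34

Ivy sends A = g^a mod p = 17^17 mod 257.
17^1 ≡ 17 (mod 257)
17^2 = (17^1)^2 ≡ 17^2 = 289 ≡ 32 (mod 257)
17^4 = (17^2)^2 ≡ 32^2 = 1024 ≡ 253 (mod 257)
17^8 = (17^4)^2 ≡ 253^2 = 64009 ≡ 16 (mod 257)
17^16 = (17^8)^2 ≡ 16^2 = 256 ≡ 256 (mod 257)
17^17 = 17^16 · 17^1 ≡ 256 · 17 ≡ 240 (mod 257).
So A = 240. Jonas then computes K = A^b mod p = 240^11 mod 257.
240^1 ≡ 240 (mod 257)
240^2 = (240^1)^2 ≡ 240^2 = 57600 ≡ 32 (mod 257)
240^4 = (240^2)^2 ≡ 32^2 = 1024 ≡ 253 (mod 257)
240^8 = (240^4)^2 ≡ 253^2 = 64009 ≡ 16 (mod 257)
240^11 = 240^8 · 240^2 · 240^1 ≡ 16 · 32 · 240 ≡ 34 (mod 257).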